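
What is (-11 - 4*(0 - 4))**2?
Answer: 25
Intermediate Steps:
(-11 - 4*(0 - 4))**2 = (-11 - 4*(-4))**2 = (-11 + 16)**2 = 5**2 = 25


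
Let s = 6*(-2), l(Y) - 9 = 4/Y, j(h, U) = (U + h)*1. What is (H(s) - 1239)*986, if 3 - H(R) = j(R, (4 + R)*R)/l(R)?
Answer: -15967284/13 ≈ -1.2283e+6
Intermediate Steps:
j(h, U) = U + h
l(Y) = 9 + 4/Y
s = -12
H(R) = 3 - (R + R*(4 + R))/(9 + 4/R) (H(R) = 3 - ((4 + R)*R + R)/(9 + 4/R) = 3 - (R*(4 + R) + R)/(9 + 4/R) = 3 - (R + R*(4 + R))/(9 + 4/R))
(H(s) - 1239)*986 = ((12 + 27*(-12) - 1*(-12)**2*(5 - 12))/(4 + 9*(-12)) - 1239)*986 = ((12 - 324 - 1*144*(-7))/(4 - 108) - 1239)*986 = ((12 - 324 + 1008)/(-104) - 1239)*986 = (-1/104*696 - 1239)*986 = (-87/13 - 1239)*986 = -16194/13*986 = -15967284/13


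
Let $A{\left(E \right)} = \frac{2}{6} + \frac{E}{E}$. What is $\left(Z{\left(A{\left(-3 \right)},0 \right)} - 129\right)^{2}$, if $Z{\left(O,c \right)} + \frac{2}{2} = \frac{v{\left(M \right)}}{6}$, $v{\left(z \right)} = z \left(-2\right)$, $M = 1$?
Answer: $\frac{152881}{9} \approx 16987.0$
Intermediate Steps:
$A{\left(E \right)} = \frac{4}{3}$ ($A{\left(E \right)} = 2 \cdot \frac{1}{6} + 1 = \frac{1}{3} + 1 = \frac{4}{3}$)
$v{\left(z \right)} = - 2 z$
$Z{\left(O,c \right)} = - \frac{4}{3}$ ($Z{\left(O,c \right)} = -1 + \frac{\left(-2\right) 1}{6} = -1 - \frac{1}{3} = - \frac{4}{3}$)
$\left(Z{\left(A{\left(-3 \right)},0 \right)} - 129\right)^{2} = \left(- \frac{4}{3} - 129\right)^{2} = \left(- \frac{391}{3}\right)^{2} = \frac{152881}{9}$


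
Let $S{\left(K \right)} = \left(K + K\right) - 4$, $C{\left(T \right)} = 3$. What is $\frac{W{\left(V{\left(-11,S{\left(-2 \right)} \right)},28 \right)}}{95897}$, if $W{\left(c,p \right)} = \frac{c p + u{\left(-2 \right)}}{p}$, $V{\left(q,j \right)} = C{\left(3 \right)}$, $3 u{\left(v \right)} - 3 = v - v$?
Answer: $\frac{5}{157948} \approx 3.1656 \cdot 10^{-5}$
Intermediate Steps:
$u{\left(v \right)} = 1$ ($u{\left(v \right)} = 1 + \frac{v - v}{3} = 1 + \frac{1}{3} \cdot 0 = 1 + 0 = 1$)
$S{\left(K \right)} = -4 + 2 K$ ($S{\left(K \right)} = 2 K - 4 = -4 + 2 K$)
$V{\left(q,j \right)} = 3$
$W{\left(c,p \right)} = \frac{1 + c p}{p}$ ($W{\left(c,p \right)} = \frac{c p + 1}{p} = \frac{1 + c p}{p}$)
$\frac{W{\left(V{\left(-11,S{\left(-2 \right)} \right)},28 \right)}}{95897} = \frac{3 + \frac{1}{28}}{95897} = \left(3 + \frac{1}{28}\right) \frac{1}{95897} = \frac{85}{28} \cdot \frac{1}{95897} = \frac{5}{157948}$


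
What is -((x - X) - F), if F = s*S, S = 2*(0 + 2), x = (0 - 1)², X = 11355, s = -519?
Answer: 9278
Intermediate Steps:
x = 1 (x = (-1)² = 1)
S = 4 (S = 2*2 = 4)
F = -2076 (F = -519*4 = -2076)
-((x - X) - F) = -((1 - 1*11355) - 1*(-2076)) = -((1 - 11355) + 2076) = -(-11354 + 2076) = -1*(-9278) = 9278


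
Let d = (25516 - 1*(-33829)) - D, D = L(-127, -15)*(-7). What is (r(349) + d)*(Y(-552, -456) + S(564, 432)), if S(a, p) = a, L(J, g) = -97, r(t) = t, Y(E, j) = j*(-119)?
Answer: 3235674420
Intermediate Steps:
Y(E, j) = -119*j
D = 679 (D = -97*(-7) = 679)
d = 58666 (d = (25516 - 1*(-33829)) - 1*679 = (25516 + 33829) - 679 = 59345 - 679 = 58666)
(r(349) + d)*(Y(-552, -456) + S(564, 432)) = (349 + 58666)*(-119*(-456) + 564) = 59015*(54264 + 564) = 59015*54828 = 3235674420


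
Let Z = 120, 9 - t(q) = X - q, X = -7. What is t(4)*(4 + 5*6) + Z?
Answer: 800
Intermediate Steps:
t(q) = 16 + q (t(q) = 9 - (-7 - q) = 9 + (7 + q) = 16 + q)
t(4)*(4 + 5*6) + Z = (16 + 4)*(4 + 5*6) + 120 = 20*(4 + 30) + 120 = 20*34 + 120 = 680 + 120 = 800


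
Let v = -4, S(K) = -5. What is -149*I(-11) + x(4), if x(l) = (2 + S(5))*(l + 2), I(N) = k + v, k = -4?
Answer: 1174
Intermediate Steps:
I(N) = -8 (I(N) = -4 - 4 = -8)
x(l) = -6 - 3*l (x(l) = (2 - 5)*(l + 2) = -3*(2 + l) = -6 - 3*l)
-149*I(-11) + x(4) = -149*(-8) + (-6 - 3*4) = 1192 + (-6 - 12) = 1192 - 18 = 1174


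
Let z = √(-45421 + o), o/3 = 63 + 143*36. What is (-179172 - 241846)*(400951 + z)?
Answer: -168807588118 - 842036*I*√7447 ≈ -1.6881e+11 - 7.2664e+7*I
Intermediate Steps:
o = 15633 (o = 3*(63 + 143*36) = 3*(63 + 5148) = 3*5211 = 15633)
z = 2*I*√7447 (z = √(-45421 + 15633) = √(-29788) = 2*I*√7447 ≈ 172.59*I)
(-179172 - 241846)*(400951 + z) = (-179172 - 241846)*(400951 + 2*I*√7447) = -421018*(400951 + 2*I*√7447) = -168807588118 - 842036*I*√7447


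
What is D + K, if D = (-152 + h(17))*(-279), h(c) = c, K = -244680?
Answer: -207015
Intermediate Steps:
D = 37665 (D = (-152 + 17)*(-279) = -135*(-279) = 37665)
D + K = 37665 - 244680 = -207015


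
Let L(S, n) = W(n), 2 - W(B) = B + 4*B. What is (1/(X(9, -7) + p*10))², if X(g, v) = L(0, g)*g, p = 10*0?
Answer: 1/149769 ≈ 6.6769e-6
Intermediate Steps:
W(B) = 2 - 5*B (W(B) = 2 - (B + 4*B) = 2 - 5*B)
p = 0
L(S, n) = 2 - 5*n
X(g, v) = g*(2 - 5*g) (X(g, v) = (2 - 5*g)*g = g*(2 - 5*g))
(1/(X(9, -7) + p*10))² = (1/(9*(2 - 5*9) + 0*10))² = (1/(9*(2 - 45) + 0))² = (1/(9*(-43) + 0))² = (1/(-387 + 0))² = (1/(-387))² = (-1/387)² = 1/149769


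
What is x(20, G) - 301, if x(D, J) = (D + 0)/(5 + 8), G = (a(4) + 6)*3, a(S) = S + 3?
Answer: -3893/13 ≈ -299.46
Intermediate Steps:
a(S) = 3 + S
G = 39 (G = ((3 + 4) + 6)*3 = (7 + 6)*3 = 13*3 = 39)
x(D, J) = D/13
x(20, G) - 301 = (1/13)*20 - 301 = 20/13 - 301 = -3893/13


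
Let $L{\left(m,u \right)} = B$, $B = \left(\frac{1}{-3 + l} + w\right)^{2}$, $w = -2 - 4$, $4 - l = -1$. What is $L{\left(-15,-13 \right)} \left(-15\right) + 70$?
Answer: $- \frac{1535}{4} \approx -383.75$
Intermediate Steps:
$l = 5$ ($l = 4 - -1 = 4 + 1 = 5$)
$w = -6$
$B = \frac{121}{4}$ ($B = \left(\frac{1}{-3 + 5} - 6\right)^{2} = \left(\frac{1}{2} - 6\right)^{2} = \left(- \frac{11}{2}\right)^{2} = \frac{121}{4} \approx 30.25$)
$L{\left(m,u \right)} = \frac{121}{4}$
$L{\left(-15,-13 \right)} \left(-15\right) + 70 = \frac{121}{4} \left(-15\right) + 70 = - \frac{1815}{4} + 70 = - \frac{1535}{4}$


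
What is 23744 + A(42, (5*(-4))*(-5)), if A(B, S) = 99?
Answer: 23843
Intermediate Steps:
23744 + A(42, (5*(-4))*(-5)) = 23744 + 99 = 23843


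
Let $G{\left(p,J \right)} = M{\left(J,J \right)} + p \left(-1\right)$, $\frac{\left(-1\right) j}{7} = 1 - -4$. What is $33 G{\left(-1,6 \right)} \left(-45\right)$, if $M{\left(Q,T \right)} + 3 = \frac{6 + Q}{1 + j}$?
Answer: $\frac{59400}{17} \approx 3494.1$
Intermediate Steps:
$j = -35$ ($j = - 7 \left(1 - -4\right) = - 7 \left(1 + 4\right) = \left(-7\right) 5 = -35$)
$M{\left(Q,T \right)} = - \frac{54}{17} - \frac{Q}{34}$ ($M{\left(Q,T \right)} = -3 + \frac{6 + Q}{1 - 35} = -3 + \frac{6 + Q}{-34} = -3 + \left(6 + Q\right) \left(- \frac{1}{34}\right) = -3 - \left(\frac{3}{17} + \frac{Q}{34}\right) = - \frac{54}{17} - \frac{Q}{34}$)
$G{\left(p,J \right)} = - \frac{54}{17} - p - \frac{J}{34}$ ($G{\left(p,J \right)} = \left(- \frac{54}{17} - \frac{J}{34}\right) + p \left(-1\right) = \left(- \frac{54}{17} - \frac{J}{34}\right) - p = - \frac{54}{17} - p - \frac{J}{34}$)
$33 G{\left(-1,6 \right)} \left(-45\right) = 33 \left(- \frac{54}{17} - -1 - \frac{3}{17}\right) \left(-45\right) = 33 \left(- \frac{54}{17} + 1 - \frac{3}{17}\right) \left(-45\right) = 33 \left(- \frac{40}{17}\right) \left(-45\right) = \left(- \frac{1320}{17}\right) \left(-45\right) = \frac{59400}{17}$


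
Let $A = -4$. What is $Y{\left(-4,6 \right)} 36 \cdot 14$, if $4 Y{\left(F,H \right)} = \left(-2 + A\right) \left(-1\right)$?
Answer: $756$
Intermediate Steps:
$Y{\left(F,H \right)} = \frac{3}{2}$ ($Y{\left(F,H \right)} = \frac{\left(-2 - 4\right) \left(-1\right)}{4} = \frac{\left(-6\right) \left(-1\right)}{4} = \frac{1}{4} \cdot 6 = \frac{3}{2}$)
$Y{\left(-4,6 \right)} 36 \cdot 14 = \frac{3}{2} \cdot 36 \cdot 14 = 54 \cdot 14 = 756$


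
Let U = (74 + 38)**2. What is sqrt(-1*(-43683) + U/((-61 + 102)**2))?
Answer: sqrt(73443667)/41 ≈ 209.02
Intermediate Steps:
U = 12544 (U = 112**2 = 12544)
sqrt(-1*(-43683) + U/((-61 + 102)**2)) = sqrt(-1*(-43683) + 12544/((-61 + 102)**2)) = sqrt(43683 + 12544/(41**2)) = sqrt(43683 + 12544/1681) = sqrt(73443667/1681) = sqrt(73443667)/41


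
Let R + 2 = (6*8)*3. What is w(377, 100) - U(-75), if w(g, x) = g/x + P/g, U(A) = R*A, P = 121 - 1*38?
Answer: 401655429/37700 ≈ 10654.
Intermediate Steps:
P = 83 (P = 121 - 38 = 83)
R = 142 (R = -2 + (6*8)*3 = -2 + 48*3 = -2 + 144 = 142)
U(A) = 142*A
w(g, x) = 83/g + g/x (w(g, x) = g/x + 83/g = 83/g + g/x)
w(377, 100) - U(-75) = (83/377 + 377/100) - 142*(-75) = (83*(1/377) + 377*(1/100)) - 1*(-10650) = (83/377 + 377/100) + 10650 = 150429/37700 + 10650 = 401655429/37700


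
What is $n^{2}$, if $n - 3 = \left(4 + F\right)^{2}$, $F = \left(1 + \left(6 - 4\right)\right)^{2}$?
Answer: $29584$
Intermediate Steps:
$F = 9$ ($F = \left(1 + \left(6 - 4\right)\right)^{2} = \left(1 + 2\right)^{2} = 3^{2} = 9$)
$n = 172$ ($n = 3 + \left(4 + 9\right)^{2} = 3 + 13^{2} = 3 + 169 = 172$)
$n^{2} = 172^{2} = 29584$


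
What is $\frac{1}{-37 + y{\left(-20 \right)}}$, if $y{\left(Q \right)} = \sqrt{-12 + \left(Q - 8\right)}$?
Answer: $- \frac{37}{1409} - \frac{2 i \sqrt{10}}{1409} \approx -0.02626 - 0.0044887 i$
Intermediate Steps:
$y{\left(Q \right)} = \sqrt{-20 + Q}$ ($y{\left(Q \right)} = \sqrt{-12 + \left(Q - 8\right)} = \sqrt{-12 + \left(-8 + Q\right)} = \sqrt{-20 + Q}$)
$\frac{1}{-37 + y{\left(-20 \right)}} = \frac{1}{-37 + \sqrt{-20 - 20}} = \frac{1}{-37 + \sqrt{-40}} = \frac{1}{-37 + 2 i \sqrt{10}}$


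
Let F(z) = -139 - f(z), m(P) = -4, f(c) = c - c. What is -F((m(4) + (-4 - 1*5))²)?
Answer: 139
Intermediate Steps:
f(c) = 0
F(z) = -139 (F(z) = -139 - 1*0 = -139 + 0 = -139)
-F((m(4) + (-4 - 1*5))²) = -1*(-139) = 139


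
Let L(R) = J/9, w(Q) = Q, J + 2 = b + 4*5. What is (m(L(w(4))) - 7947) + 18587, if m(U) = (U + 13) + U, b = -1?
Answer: 95911/9 ≈ 10657.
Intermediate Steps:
J = 17 (J = -2 + (-1 + 4*5) = -2 + (-1 + 20) = -2 + 19 = 17)
L(R) = 17/9
m(U) = 13 + 2*U (m(U) = (13 + U) + U = 13 + 2*U)
(m(L(w(4))) - 7947) + 18587 = ((13 + 2*(17/9)) - 7947) + 18587 = ((13 + 34/9) - 7947) + 18587 = (151/9 - 7947) + 18587 = -71372/9 + 18587 = 95911/9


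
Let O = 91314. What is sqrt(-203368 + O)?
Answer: I*sqrt(112054) ≈ 334.74*I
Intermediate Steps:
sqrt(-203368 + O) = sqrt(-203368 + 91314) = sqrt(-112054) = I*sqrt(112054)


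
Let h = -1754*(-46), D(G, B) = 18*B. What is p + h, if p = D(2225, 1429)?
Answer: 106406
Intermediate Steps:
h = 80684
p = 25722 (p = 18*1429 = 25722)
p + h = 25722 + 80684 = 106406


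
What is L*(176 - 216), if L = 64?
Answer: -2560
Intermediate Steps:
L*(176 - 216) = 64*(176 - 216) = 64*(-40) = -2560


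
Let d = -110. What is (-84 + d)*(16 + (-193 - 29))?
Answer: 39964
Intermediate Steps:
(-84 + d)*(16 + (-193 - 29)) = (-84 - 110)*(16 + (-193 - 29)) = -194*(16 - 222) = -194*(-206) = 39964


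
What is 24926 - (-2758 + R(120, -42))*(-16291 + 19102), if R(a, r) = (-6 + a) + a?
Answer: 7119890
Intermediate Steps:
R(a, r) = -6 + 2*a
24926 - (-2758 + R(120, -42))*(-16291 + 19102) = 24926 - (-2758 + (-6 + 2*120))*(-16291 + 19102) = 24926 - (-2758 + (-6 + 240))*2811 = 24926 - (-2758 + 234)*2811 = 24926 - (-2524)*2811 = 24926 - 1*(-7094964) = 24926 + 7094964 = 7119890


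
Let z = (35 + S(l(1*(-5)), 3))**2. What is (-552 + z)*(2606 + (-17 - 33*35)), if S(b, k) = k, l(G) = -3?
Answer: 1279128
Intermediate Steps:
z = 1444 (z = (35 + 3)**2 = 38**2 = 1444)
(-552 + z)*(2606 + (-17 - 33*35)) = (-552 + 1444)*(2606 + (-17 - 33*35)) = 892*(2606 + (-17 - 1155)) = 892*(2606 - 1172) = 892*1434 = 1279128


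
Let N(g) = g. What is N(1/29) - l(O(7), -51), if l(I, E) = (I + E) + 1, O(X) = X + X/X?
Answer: 1219/29 ≈ 42.034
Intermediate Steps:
O(X) = 1 + X (O(X) = X + 1 = 1 + X)
l(I, E) = 1 + E + I (l(I, E) = (E + I) + 1 = 1 + E + I)
N(1/29) - l(O(7), -51) = 1/29 - (1 - 51 + (1 + 7)) = 1/29 - (1 - 51 + 8) = 1/29 - 1*(-42) = 1/29 + 42 = 1219/29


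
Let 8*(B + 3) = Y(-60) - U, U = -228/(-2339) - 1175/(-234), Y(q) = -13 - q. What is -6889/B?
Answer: -30164230512/9786821 ≈ -3082.1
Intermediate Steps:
U = 2801677/547326 (U = -228*(-1/2339) - 1175*(-1/234) = 228/2339 + 1175/234 = 2801677/547326 ≈ 5.1188)
B = 9786821/4378608 (B = -3 + ((-13 - 1*(-60)) - 1*2801677/547326)/8 = -3 + ((-13 + 60) - 2801677/547326)/8 = -3 + (47 - 2801677/547326)/8 = -3 + (1/8)*(22922645/547326) = -3 + 22922645/4378608 = 9786821/4378608 ≈ 2.2351)
-6889/B = -6889/9786821/4378608 = -6889*4378608/9786821 = -30164230512/9786821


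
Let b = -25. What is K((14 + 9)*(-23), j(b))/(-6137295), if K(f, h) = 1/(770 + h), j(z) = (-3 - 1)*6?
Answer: -1/4578422070 ≈ -2.1842e-10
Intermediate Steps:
j(z) = -24 (j(z) = -4*6 = -24)
K((14 + 9)*(-23), j(b))/(-6137295) = 1/((770 - 24)*(-6137295)) = -1/6137295/746 = (1/746)*(-1/6137295) = -1/4578422070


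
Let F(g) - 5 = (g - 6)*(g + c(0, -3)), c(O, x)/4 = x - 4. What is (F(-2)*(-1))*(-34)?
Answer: 8330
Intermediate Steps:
c(O, x) = -16 + 4*x (c(O, x) = 4*(x - 4) = 4*(-4 + x) = -16 + 4*x)
F(g) = 5 + (-28 + g)*(-6 + g) (F(g) = 5 + (g - 6)*(g + (-16 + 4*(-3))) = 5 + (-6 + g)*(g + (-16 - 12)) = 5 + (-6 + g)*(g - 28) = 5 + (-6 + g)*(-28 + g) = 5 + (-28 + g)*(-6 + g))
(F(-2)*(-1))*(-34) = ((173 + (-2)**2 - 34*(-2))*(-1))*(-34) = ((173 + 4 + 68)*(-1))*(-34) = (245*(-1))*(-34) = -245*(-34) = 8330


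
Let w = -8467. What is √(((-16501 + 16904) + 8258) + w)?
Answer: √194 ≈ 13.928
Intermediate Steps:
√(((-16501 + 16904) + 8258) + w) = √(((-16501 + 16904) + 8258) - 8467) = √((403 + 8258) - 8467) = √(8661 - 8467) = √194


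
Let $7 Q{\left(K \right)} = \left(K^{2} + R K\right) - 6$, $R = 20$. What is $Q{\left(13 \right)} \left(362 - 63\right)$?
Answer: $\frac{126477}{7} \approx 18068.0$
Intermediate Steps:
$Q{\left(K \right)} = - \frac{6}{7} + \frac{K^{2}}{7} + \frac{20 K}{7}$ ($Q{\left(K \right)} = \frac{\left(K^{2} + 20 K\right) - 6}{7} = \frac{-6 + K^{2} + 20 K}{7} = - \frac{6}{7} + \frac{K^{2}}{7} + \frac{20 K}{7}$)
$Q{\left(13 \right)} \left(362 - 63\right) = \left(- \frac{6}{7} + \frac{13^{2}}{7} + \frac{20}{7} \cdot 13\right) \left(362 - 63\right) = \left(- \frac{6}{7} + \frac{1}{7} \cdot 169 + \frac{260}{7}\right) 299 = \left(- \frac{6}{7} + \frac{169}{7} + \frac{260}{7}\right) 299 = \frac{423}{7} \cdot 299 = \frac{126477}{7}$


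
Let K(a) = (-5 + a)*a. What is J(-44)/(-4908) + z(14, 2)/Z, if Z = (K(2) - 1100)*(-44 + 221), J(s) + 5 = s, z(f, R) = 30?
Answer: 1574183/160133316 ≈ 0.0098304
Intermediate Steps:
J(s) = -5 + s
K(a) = a*(-5 + a)
Z = -195762 (Z = (2*(-5 + 2) - 1100)*(-44 + 221) = (2*(-3) - 1100)*177 = (-6 - 1100)*177 = -1106*177 = -195762)
J(-44)/(-4908) + z(14, 2)/Z = (-5 - 44)/(-4908) + 30/(-195762) = -49*(-1/4908) + 30*(-1/195762) = 49/4908 - 5/32627 = 1574183/160133316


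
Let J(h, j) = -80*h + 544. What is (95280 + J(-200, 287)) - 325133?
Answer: -213309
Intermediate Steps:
J(h, j) = 544 - 80*h
(95280 + J(-200, 287)) - 325133 = (95280 + (544 - 80*(-200))) - 325133 = (95280 + (544 + 16000)) - 325133 = (95280 + 16544) - 325133 = 111824 - 325133 = -213309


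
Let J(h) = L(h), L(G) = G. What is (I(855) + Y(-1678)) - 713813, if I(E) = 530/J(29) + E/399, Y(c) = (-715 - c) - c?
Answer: -144363771/203 ≈ -7.1115e+5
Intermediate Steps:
J(h) = h
Y(c) = -715 - 2*c
I(E) = 530/29 + E/399
(I(855) + Y(-1678)) - 713813 = ((530/29 + (1/399)*855) + (-715 - 2*(-1678))) - 713813 = ((530/29 + 15/7) + (-715 + 3356)) - 713813 = (4145/203 + 2641) - 713813 = 540268/203 - 713813 = -144363771/203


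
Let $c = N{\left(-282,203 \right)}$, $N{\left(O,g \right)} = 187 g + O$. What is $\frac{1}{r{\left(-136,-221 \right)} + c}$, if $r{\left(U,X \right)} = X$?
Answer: $\frac{1}{37458} \approx 2.6697 \cdot 10^{-5}$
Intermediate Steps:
$N{\left(O,g \right)} = O + 187 g$
$c = 37679$ ($c = -282 + 187 \cdot 203 = -282 + 37961 = 37679$)
$\frac{1}{r{\left(-136,-221 \right)} + c} = \frac{1}{-221 + 37679} = \frac{1}{37458}$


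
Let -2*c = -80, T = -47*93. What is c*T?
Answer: -174840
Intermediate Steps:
T = -4371
c = 40 (c = -½*(-80) = 40)
c*T = 40*(-4371) = -174840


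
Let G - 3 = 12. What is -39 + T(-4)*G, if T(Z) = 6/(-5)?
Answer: -57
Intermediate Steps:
G = 15 (G = 3 + 12 = 15)
T(Z) = -6/5 (T(Z) = 6*(-1/5) = -6/5)
-39 + T(-4)*G = -39 - 6/5*15 = -39 - 18 = -57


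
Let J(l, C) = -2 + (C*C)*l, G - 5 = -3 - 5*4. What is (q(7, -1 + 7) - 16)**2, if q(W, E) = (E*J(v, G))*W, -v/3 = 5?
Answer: 41705808400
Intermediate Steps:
v = -15 (v = -3*5 = -15)
G = -18 (G = 5 + (-3 - 5*4) = 5 + (-3 - 20) = 5 - 23 = -18)
J(l, C) = -2 + l*C**2 (J(l, C) = -2 + C**2*l = -2 + l*C**2)
q(W, E) = -4862*E*W (q(W, E) = (E*(-2 - 15*(-18)**2))*W = (E*(-2 - 15*324))*W = (E*(-2 - 4860))*W = (E*(-4862))*W = (-4862*E)*W = -4862*E*W)
(q(7, -1 + 7) - 16)**2 = (-4862*(-1 + 7)*7 - 16)**2 = (-4862*6*7 - 16)**2 = (-204204 - 16)**2 = (-204220)**2 = 41705808400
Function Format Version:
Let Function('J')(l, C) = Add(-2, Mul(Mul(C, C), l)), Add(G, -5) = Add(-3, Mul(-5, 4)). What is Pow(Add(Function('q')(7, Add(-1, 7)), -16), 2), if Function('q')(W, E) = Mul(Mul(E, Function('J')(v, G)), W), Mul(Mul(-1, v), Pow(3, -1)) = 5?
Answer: 41705808400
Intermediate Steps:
v = -15 (v = Mul(-3, 5) = -15)
G = -18 (G = Add(5, Add(-3, Mul(-5, 4))) = Add(5, Add(-3, -20)) = Add(5, -23) = -18)
Function('J')(l, C) = Add(-2, Mul(l, Pow(C, 2))) (Function('J')(l, C) = Add(-2, Mul(Pow(C, 2), l)) = Add(-2, Mul(l, Pow(C, 2))))
Function('q')(W, E) = Mul(-4862, E, W) (Function('q')(W, E) = Mul(Mul(E, Add(-2, Mul(-15, Pow(-18, 2)))), W) = Mul(Mul(E, Add(-2, Mul(-15, 324))), W) = Mul(Mul(E, Add(-2, -4860)), W) = Mul(Mul(E, -4862), W) = Mul(Mul(-4862, E), W) = Mul(-4862, E, W))
Pow(Add(Function('q')(7, Add(-1, 7)), -16), 2) = Pow(Add(Mul(-4862, Add(-1, 7), 7), -16), 2) = Pow(Add(Mul(-4862, 6, 7), -16), 2) = Pow(Add(-204204, -16), 2) = Pow(-204220, 2) = 41705808400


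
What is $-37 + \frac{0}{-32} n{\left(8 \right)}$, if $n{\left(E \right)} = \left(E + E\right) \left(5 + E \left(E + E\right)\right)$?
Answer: $-37$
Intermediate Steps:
$n{\left(E \right)} = 2 E \left(5 + 2 E^{2}\right)$ ($n{\left(E \right)} = 2 E \left(5 + E 2 E\right) = 2 E \left(5 + 2 E^{2}\right)$)
$-37 + \frac{0}{-32} n{\left(8 \right)} = -37 + \frac{0}{-32} \left(4 \cdot 8^{3} + 10 \cdot 8\right) = -37 + 0 \left(- \frac{1}{32}\right) \left(4 \cdot 512 + 80\right) = -37 + 0 \left(2048 + 80\right) = -37 + 0 \cdot 2128 = -37 + 0 = -37$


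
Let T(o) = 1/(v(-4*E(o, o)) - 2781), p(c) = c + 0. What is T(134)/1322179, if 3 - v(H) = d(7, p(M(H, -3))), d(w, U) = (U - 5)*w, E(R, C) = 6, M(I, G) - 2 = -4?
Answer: -1/3608226491 ≈ -2.7714e-10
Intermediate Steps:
M(I, G) = -2 (M(I, G) = 2 - 4 = -2)
p(c) = c
d(w, U) = w*(-5 + U) (d(w, U) = (-5 + U)*w = w*(-5 + U))
v(H) = 52 (v(H) = 3 - 7*(-5 - 2) = 3 - 7*(-7) = 3 - 1*(-49) = 3 + 49 = 52)
T(o) = -1/2729 (T(o) = 1/(52 - 2781) = 1/(-2729) = -1/2729)
T(134)/1322179 = -1/2729/1322179 = -1/2729*1/1322179 = -1/3608226491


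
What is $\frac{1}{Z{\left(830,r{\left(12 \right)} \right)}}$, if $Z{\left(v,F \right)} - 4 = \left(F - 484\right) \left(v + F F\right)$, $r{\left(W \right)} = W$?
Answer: $- \frac{1}{459724} \approx -2.1752 \cdot 10^{-6}$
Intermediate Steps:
$Z{\left(v,F \right)} = 4 + \left(-484 + F\right) \left(v + F^{2}\right)$ ($Z{\left(v,F \right)} = 4 + \left(F - 484\right) \left(v + F F\right) = 4 + \left(-484 + F\right) \left(v + F^{2}\right)$)
$\frac{1}{Z{\left(830,r{\left(12 \right)} \right)}} = \frac{1}{4 + 12^{3} - 401720 - 484 \cdot 12^{2} + 12 \cdot 830} = \frac{1}{4 + 1728 - 401720 - 69696 + 9960} = \frac{1}{-459724} = - \frac{1}{459724}$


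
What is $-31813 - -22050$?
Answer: $-9763$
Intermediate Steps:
$-31813 - -22050 = -31813 + 22050 = -9763$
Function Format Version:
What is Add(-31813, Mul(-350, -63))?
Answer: -9763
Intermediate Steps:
Add(-31813, Mul(-350, -63)) = Add(-31813, 22050) = -9763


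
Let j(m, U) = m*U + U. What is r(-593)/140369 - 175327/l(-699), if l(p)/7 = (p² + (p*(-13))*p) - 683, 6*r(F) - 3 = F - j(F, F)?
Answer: -420189520418/1016781801315 ≈ -0.41325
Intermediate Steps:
j(m, U) = U + U*m (j(m, U) = U*m + U = U + U*m)
r(F) = ½ + F/6 - F*(1 + F)/6 (r(F) = ½ + (F - F*(1 + F))/6 = ½ + (F/6 - F*(1 + F)/6) = ½ + F/6 - F*(1 + F)/6)
l(p) = -4781 - 84*p² (l(p) = 7*((p² + (p*(-13))*p) - 683) = 7*((p² + (-13*p)*p) - 683) = 7*((p² - 13*p²) - 683) = 7*(-12*p² - 683) = 7*(-683 - 12*p²) = -4781 - 84*p²)
r(-593)/140369 - 175327/l(-699) = (½ - ⅙*(-593)²)/140369 - 175327/(-4781 - 84*(-699)²) = (½ - ⅙*351649)*(1/140369) - 175327/(-4781 - 84*488601) = (½ - 351649/6)*(1/140369) - 175327/(-4781 - 41042484) = -175823/3*1/140369 - 175327/(-41047265) = -175823/421107 - 175327*(-1/41047265) = -175823/421107 + 175327/41047265 = -420189520418/1016781801315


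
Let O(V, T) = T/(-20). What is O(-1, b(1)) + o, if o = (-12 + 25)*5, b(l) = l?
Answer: 1299/20 ≈ 64.950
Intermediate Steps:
O(V, T) = -T/20 (O(V, T) = T*(-1/20) = -T/20)
o = 65 (o = 13*5 = 65)
O(-1, b(1)) + o = -1/20*1 + 65 = -1/20 + 65 = 1299/20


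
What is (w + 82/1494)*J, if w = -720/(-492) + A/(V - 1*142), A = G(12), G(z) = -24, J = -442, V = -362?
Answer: -148386472/214389 ≈ -692.14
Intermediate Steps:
A = -24
w = 1301/861 (w = -720/(-492) - 24/(-362 - 1*142) = -720*(-1/492) - 24/(-362 - 142) = 60/41 - 24/(-504) = 60/41 - 24*(-1/504) = 60/41 + 1/21 = 1301/861 ≈ 1.5110)
(w + 82/1494)*J = (1301/861 + 82/1494)*(-442) = (1301/861 + 82*(1/1494))*(-442) = (1301/861 + 41/747)*(-442) = (335716/214389)*(-442) = -148386472/214389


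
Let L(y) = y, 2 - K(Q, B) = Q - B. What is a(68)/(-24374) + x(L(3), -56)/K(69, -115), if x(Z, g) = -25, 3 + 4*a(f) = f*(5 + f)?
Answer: 109607/1267448 ≈ 0.086478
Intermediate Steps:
K(Q, B) = 2 + B - Q (K(Q, B) = 2 - (Q - B) = 2 + (B - Q) = 2 + B - Q)
a(f) = -3/4 + f*(5 + f)/4 (a(f) = -3/4 + (f*(5 + f))/4 = -3/4 + f*(5 + f)/4)
a(68)/(-24374) + x(L(3), -56)/K(69, -115) = (-3/4 + (1/4)*68**2 + (5/4)*68)/(-24374) - 25/(2 - 115 - 1*69) = (-3/4 + (1/4)*4624 + 85)*(-1/24374) - 25/(2 - 115 - 69) = (-3/4 + 1156 + 85)*(-1/24374) - 25/(-182) = (4961/4)*(-1/24374) - 25*(-1/182) = -4961/97496 + 25/182 = 109607/1267448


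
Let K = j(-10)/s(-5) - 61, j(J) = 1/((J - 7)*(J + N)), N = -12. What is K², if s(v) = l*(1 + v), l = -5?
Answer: 208190525841/55950400 ≈ 3721.0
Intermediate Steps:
j(J) = 1/((-12 + J)*(-7 + J)) (j(J) = 1/((J - 7)*(J - 12)) = 1/((-7 + J)*(-12 + J)) = 1/((-12 + J)*(-7 + J)))
s(v) = -5 - 5*v (s(v) = -5*(1 + v) = -5 - 5*v)
K = -456279/7480 (K = 1/((84 + (-10)² - 19*(-10))*(-5 - 5*(-5))) - 61 = 1/((84 + 100 + 190)*(-5 + 25)) - 61 = 1/(374*20) - 61 = (1/374)*(1/20) - 61 = 1/7480 - 61 = -456279/7480 ≈ -61.000)
K² = (-456279/7480)² = 208190525841/55950400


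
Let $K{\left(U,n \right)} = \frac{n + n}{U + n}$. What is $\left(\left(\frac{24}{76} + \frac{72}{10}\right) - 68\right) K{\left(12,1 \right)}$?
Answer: $- \frac{884}{95} \approx -9.3053$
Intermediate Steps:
$K{\left(U,n \right)} = \frac{2 n}{U + n}$
$\left(\left(\frac{24}{76} + \frac{72}{10}\right) - 68\right) K{\left(12,1 \right)} = \left(\left(\frac{24}{76} + \frac{72}{10}\right) - 68\right) 2 \cdot 1 \frac{1}{12 + 1} = \left(\left(24 \cdot \frac{1}{76} + 72 \cdot \frac{1}{10}\right) - 68\right) 2 \cdot 1 \cdot \frac{1}{13} = \left(\left(\frac{6}{19} + \frac{36}{5}\right) - 68\right) 2 \cdot 1 \cdot \frac{1}{13} = \left(\frac{714}{95} - 68\right) \frac{2}{13} = \left(- \frac{5746}{95}\right) \frac{2}{13} = - \frac{884}{95}$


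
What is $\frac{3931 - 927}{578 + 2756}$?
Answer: $\frac{1502}{1667} \approx 0.90102$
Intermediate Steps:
$\frac{3931 - 927}{578 + 2756} = \frac{3004}{3334} = 3004 \cdot \frac{1}{3334} = \frac{1502}{1667}$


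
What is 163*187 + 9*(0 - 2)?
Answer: 30463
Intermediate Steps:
163*187 + 9*(0 - 2) = 30481 + 9*(-2) = 30481 - 18 = 30463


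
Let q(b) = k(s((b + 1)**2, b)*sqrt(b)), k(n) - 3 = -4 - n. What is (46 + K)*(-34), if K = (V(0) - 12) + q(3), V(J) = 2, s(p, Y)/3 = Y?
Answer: -1190 + 306*sqrt(3) ≈ -659.99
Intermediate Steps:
s(p, Y) = 3*Y
k(n) = -1 - n (k(n) = 3 + (-4 - n) = -1 - n)
q(b) = -1 - 3*b**(3/2) (q(b) = -1 - 3*b*sqrt(b) = -1 - 3*b**(3/2))
K = -11 - 9*sqrt(3) (K = (2 - 12) + (-1 - 9*sqrt(3)) = -10 + (-1 - 9*sqrt(3)) = -11 - 9*sqrt(3) ≈ -26.588)
(46 + K)*(-34) = (46 + (-11 - 9*sqrt(3)))*(-34) = (35 - 9*sqrt(3))*(-34) = -1190 + 306*sqrt(3)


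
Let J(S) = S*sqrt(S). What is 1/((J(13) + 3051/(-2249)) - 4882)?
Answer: -24700022581/120607905935364 - 65754013*sqrt(13)/120607905935364 ≈ -0.00020676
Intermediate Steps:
J(S) = S**(3/2)
1/((J(13) + 3051/(-2249)) - 4882) = 1/((13**(3/2) + 3051/(-2249)) - 4882) = 1/((13*sqrt(13) + 3051*(-1/2249)) - 4882) = 1/((13*sqrt(13) - 3051/2249) - 4882) = 1/((-3051/2249 + 13*sqrt(13)) - 4882) = 1/(-10982669/2249 + 13*sqrt(13))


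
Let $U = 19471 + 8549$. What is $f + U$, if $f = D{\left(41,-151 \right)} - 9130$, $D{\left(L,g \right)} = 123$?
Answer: $19013$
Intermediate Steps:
$U = 28020$
$f = -9007$ ($f = 123 - 9130 = -9007$)
$f + U = -9007 + 28020 = 19013$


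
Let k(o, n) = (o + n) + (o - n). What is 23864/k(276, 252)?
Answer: 2983/69 ≈ 43.232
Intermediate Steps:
k(o, n) = 2*o (k(o, n) = (n + o) + (o - n) = 2*o)
23864/k(276, 252) = 23864/((2*276)) = 23864/552 = 23864*(1/552) = 2983/69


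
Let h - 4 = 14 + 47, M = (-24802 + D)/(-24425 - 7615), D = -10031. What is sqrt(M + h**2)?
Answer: sqrt(120509411370)/5340 ≈ 65.008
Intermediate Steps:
M = 11611/10680 (M = (-24802 - 10031)/(-24425 - 7615) = -34833/(-32040) = -34833*(-1/32040) = 11611/10680 ≈ 1.0872)
h = 65 (h = 4 + (14 + 47) = 4 + 61 = 65)
sqrt(M + h**2) = sqrt(11611/10680 + 65**2) = sqrt(11611/10680 + 4225) = sqrt(45134611/10680) = sqrt(120509411370)/5340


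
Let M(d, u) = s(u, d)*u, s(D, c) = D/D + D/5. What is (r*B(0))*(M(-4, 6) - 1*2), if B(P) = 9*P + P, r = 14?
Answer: 0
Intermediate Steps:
s(D, c) = 1 + D/5 (s(D, c) = 1 + D*(⅕) = 1 + D/5)
B(P) = 10*P
M(d, u) = u*(1 + u/5) (M(d, u) = (1 + u/5)*u = u*(1 + u/5))
(r*B(0))*(M(-4, 6) - 1*2) = (14*(10*0))*((⅕)*6*(5 + 6) - 1*2) = (14*0)*((⅕)*6*11 - 2) = 0*(66/5 - 2) = 0*(56/5) = 0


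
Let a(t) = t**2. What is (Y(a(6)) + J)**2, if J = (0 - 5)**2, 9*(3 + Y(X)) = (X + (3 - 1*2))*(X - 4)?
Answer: 1909924/81 ≈ 23579.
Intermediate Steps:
Y(X) = -3 + (1 + X)*(-4 + X)/9 (Y(X) = -3 + ((X + (3 - 1*2))*(X - 4))/9 = -3 + ((X + (3 - 2))*(-4 + X))/9 = -3 + ((X + 1)*(-4 + X))/9 = -3 + ((1 + X)*(-4 + X))/9 = -3 + (1 + X)*(-4 + X)/9)
J = 25 (J = (-5)**2 = 25)
(Y(a(6)) + J)**2 = ((-31/9 - 1/3*6**2 + (6**2)**2/9) + 25)**2 = ((-31/9 - 1/3*36 + (1/9)*36**2) + 25)**2 = ((-31/9 - 12 + (1/9)*1296) + 25)**2 = ((-31/9 - 12 + 144) + 25)**2 = (1157/9 + 25)**2 = (1382/9)**2 = 1909924/81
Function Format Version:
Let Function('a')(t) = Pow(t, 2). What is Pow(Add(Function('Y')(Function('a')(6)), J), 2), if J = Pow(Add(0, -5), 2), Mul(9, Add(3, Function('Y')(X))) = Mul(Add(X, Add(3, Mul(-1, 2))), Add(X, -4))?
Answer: Rational(1909924, 81) ≈ 23579.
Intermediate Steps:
Function('Y')(X) = Add(-3, Mul(Rational(1, 9), Add(1, X), Add(-4, X))) (Function('Y')(X) = Add(-3, Mul(Rational(1, 9), Mul(Add(X, Add(3, Mul(-1, 2))), Add(X, -4)))) = Add(-3, Mul(Rational(1, 9), Mul(Add(X, Add(3, -2)), Add(-4, X)))) = Add(-3, Mul(Rational(1, 9), Mul(Add(X, 1), Add(-4, X)))) = Add(-3, Mul(Rational(1, 9), Mul(Add(1, X), Add(-4, X)))) = Add(-3, Mul(Rational(1, 9), Add(1, X), Add(-4, X))))
J = 25 (J = Pow(-5, 2) = 25)
Pow(Add(Function('Y')(Function('a')(6)), J), 2) = Pow(Add(Add(Rational(-31, 9), Mul(Rational(-1, 3), Pow(6, 2)), Mul(Rational(1, 9), Pow(Pow(6, 2), 2))), 25), 2) = Pow(Add(Add(Rational(-31, 9), Mul(Rational(-1, 3), 36), Mul(Rational(1, 9), Pow(36, 2))), 25), 2) = Pow(Add(Add(Rational(-31, 9), -12, Mul(Rational(1, 9), 1296)), 25), 2) = Pow(Add(Add(Rational(-31, 9), -12, 144), 25), 2) = Pow(Add(Rational(1157, 9), 25), 2) = Pow(Rational(1382, 9), 2) = Rational(1909924, 81)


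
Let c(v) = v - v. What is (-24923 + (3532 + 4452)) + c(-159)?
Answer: -16939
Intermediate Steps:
c(v) = 0
(-24923 + (3532 + 4452)) + c(-159) = (-24923 + (3532 + 4452)) + 0 = (-24923 + 7984) + 0 = -16939 + 0 = -16939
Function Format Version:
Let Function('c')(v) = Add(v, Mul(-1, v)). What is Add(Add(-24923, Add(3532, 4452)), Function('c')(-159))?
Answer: -16939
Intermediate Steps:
Function('c')(v) = 0
Add(Add(-24923, Add(3532, 4452)), Function('c')(-159)) = Add(Add(-24923, Add(3532, 4452)), 0) = Add(Add(-24923, 7984), 0) = Add(-16939, 0) = -16939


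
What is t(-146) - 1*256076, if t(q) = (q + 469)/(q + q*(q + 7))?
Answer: -5159418925/20148 ≈ -2.5608e+5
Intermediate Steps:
t(q) = (469 + q)/(q + q*(7 + q))
t(-146) - 1*256076 = (469 - 146)/((-146)*(8 - 146)) - 1*256076 = -1/146*323/(-138) - 256076 = -1/146*(-1/138)*323 - 256076 = 323/20148 - 256076 = -5159418925/20148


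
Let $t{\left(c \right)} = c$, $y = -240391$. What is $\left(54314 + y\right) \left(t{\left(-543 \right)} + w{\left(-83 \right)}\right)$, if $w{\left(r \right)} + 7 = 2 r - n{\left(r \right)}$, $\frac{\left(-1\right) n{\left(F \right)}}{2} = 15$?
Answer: $127648822$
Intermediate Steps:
$n{\left(F \right)} = -30$ ($n{\left(F \right)} = \left(-2\right) 15 = -30$)
$w{\left(r \right)} = 23 + 2 r$ ($w{\left(r \right)} = -7 + \left(2 r - -30\right) = -7 + \left(2 r + 30\right) = -7 + \left(30 + 2 r\right) = 23 + 2 r$)
$\left(54314 + y\right) \left(t{\left(-543 \right)} + w{\left(-83 \right)}\right) = \left(54314 - 240391\right) \left(-543 + \left(23 + 2 \left(-83\right)\right)\right) = - 186077 \left(-543 + \left(23 - 166\right)\right) = - 186077 \left(-543 - 143\right) = \left(-186077\right) \left(-686\right) = 127648822$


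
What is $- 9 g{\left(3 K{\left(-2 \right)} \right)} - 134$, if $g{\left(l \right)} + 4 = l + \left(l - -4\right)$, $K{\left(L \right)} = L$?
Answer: $-26$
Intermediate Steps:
$g{\left(l \right)} = 2 l$ ($g{\left(l \right)} = -4 + \left(l + \left(l - -4\right)\right) = -4 + \left(l + \left(l + 4\right)\right) = -4 + \left(l + \left(4 + l\right)\right) = -4 + \left(4 + 2 l\right) = 2 l$)
$- 9 g{\left(3 K{\left(-2 \right)} \right)} - 134 = - 9 \cdot 2 \cdot 3 \left(-2\right) - 134 = - 9 \cdot 2 \left(-6\right) - 134 = \left(-9\right) \left(-12\right) - 134 = 108 - 134 = -26$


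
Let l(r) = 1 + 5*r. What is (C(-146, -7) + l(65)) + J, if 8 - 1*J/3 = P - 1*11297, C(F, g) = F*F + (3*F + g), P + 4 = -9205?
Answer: 82739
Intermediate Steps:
P = -9209 (P = -4 - 9205 = -9209)
C(F, g) = g + F² + 3*F (C(F, g) = F² + (g + 3*F) = g + F² + 3*F)
J = 61542 (J = 24 - 3*(-9209 - 1*11297) = 24 - 3*(-9209 - 11297) = 24 - 3*(-20506) = 24 + 61518 = 61542)
(C(-146, -7) + l(65)) + J = ((-7 + (-146)² + 3*(-146)) + (1 + 5*65)) + 61542 = ((-7 + 21316 - 438) + (1 + 325)) + 61542 = (20871 + 326) + 61542 = 21197 + 61542 = 82739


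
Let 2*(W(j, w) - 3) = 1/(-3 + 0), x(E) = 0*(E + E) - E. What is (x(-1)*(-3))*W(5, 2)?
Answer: -17/2 ≈ -8.5000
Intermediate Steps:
x(E) = -E (x(E) = 0*(2*E) - E = 0 - E = -E)
W(j, w) = 17/6 (W(j, w) = 3 + 1/(2*(-3 + 0)) = 3 + (½)/(-3) = 3 + (½)*(-⅓) = 3 - ⅙ = 17/6)
(x(-1)*(-3))*W(5, 2) = (-1*(-1)*(-3))*(17/6) = (1*(-3))*(17/6) = -3*17/6 = -17/2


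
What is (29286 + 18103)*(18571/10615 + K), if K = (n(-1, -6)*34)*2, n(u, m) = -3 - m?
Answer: 103499045059/10615 ≈ 9.7503e+6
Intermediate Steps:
K = 204 (K = ((-3 - 1*(-6))*34)*2 = ((-3 + 6)*34)*2 = (3*34)*2 = 102*2 = 204)
(29286 + 18103)*(18571/10615 + K) = (29286 + 18103)*(18571/10615 + 204) = 47389*(18571*(1/10615) + 204) = 47389*(18571/10615 + 204) = 47389*(2184031/10615) = 103499045059/10615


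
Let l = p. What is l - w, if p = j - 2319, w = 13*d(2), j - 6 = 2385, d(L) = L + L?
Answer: 20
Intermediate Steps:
d(L) = 2*L
j = 2391 (j = 6 + 2385 = 2391)
w = 52 (w = 13*(2*2) = 13*4 = 52)
p = 72 (p = 2391 - 2319 = 72)
l = 72
l - w = 72 - 1*52 = 72 - 52 = 20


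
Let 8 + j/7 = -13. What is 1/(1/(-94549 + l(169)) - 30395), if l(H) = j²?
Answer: -72940/2217011301 ≈ -3.2900e-5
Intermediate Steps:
j = -147 (j = -56 + 7*(-13) = -56 - 91 = -147)
l(H) = 21609 (l(H) = (-147)² = 21609)
1/(1/(-94549 + l(169)) - 30395) = 1/(1/(-94549 + 21609) - 30395) = 1/(1/(-72940) - 30395) = 1/(-1/72940 - 30395) = 1/(-2217011301/72940) = -72940/2217011301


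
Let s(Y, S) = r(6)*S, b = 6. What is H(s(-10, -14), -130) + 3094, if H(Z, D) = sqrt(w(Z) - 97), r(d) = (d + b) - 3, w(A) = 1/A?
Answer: 3094 + I*sqrt(171122)/42 ≈ 3094.0 + 9.8493*I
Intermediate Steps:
r(d) = 3 + d (r(d) = (d + 6) - 3 = (6 + d) - 3 = 3 + d)
s(Y, S) = 9*S (s(Y, S) = (3 + 6)*S = 9*S)
H(Z, D) = sqrt(-97 + 1/Z) (H(Z, D) = sqrt(1/Z - 97) = sqrt(-97 + 1/Z))
H(s(-10, -14), -130) + 3094 = sqrt(-97 + 1/(9*(-14))) + 3094 = sqrt(-97 + 1/(-126)) + 3094 = sqrt(-97 - 1/126) + 3094 = sqrt(-12223/126) + 3094 = I*sqrt(171122)/42 + 3094 = 3094 + I*sqrt(171122)/42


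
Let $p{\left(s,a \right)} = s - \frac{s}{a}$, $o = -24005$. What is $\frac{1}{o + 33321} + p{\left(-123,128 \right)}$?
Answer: $- \frac{36381277}{298112} \approx -122.04$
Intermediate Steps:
$p{\left(s,a \right)} = s - \frac{s}{a}$
$\frac{1}{o + 33321} + p{\left(-123,128 \right)} = \frac{1}{-24005 + 33321} - \left(123 - \frac{123}{128}\right) = \frac{1}{9316} - \left(123 - \frac{123}{128}\right) = \frac{1}{9316} + \left(-123 + \frac{123}{128}\right) = \frac{1}{9316} - \frac{15621}{128} = - \frac{36381277}{298112}$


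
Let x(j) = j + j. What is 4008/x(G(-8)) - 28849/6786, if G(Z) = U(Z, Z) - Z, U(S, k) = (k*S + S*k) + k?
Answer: 1238309/108576 ≈ 11.405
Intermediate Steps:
U(S, k) = k + 2*S*k (U(S, k) = (S*k + S*k) + k = 2*S*k + k = k + 2*S*k)
G(Z) = -Z + Z*(1 + 2*Z) (G(Z) = Z*(1 + 2*Z) - Z = -Z + Z*(1 + 2*Z))
x(j) = 2*j
4008/x(G(-8)) - 28849/6786 = 4008/((2*(2*(-8)²))) - 28849/6786 = 4008/((2*(2*64))) - 28849*1/6786 = 4008/((2*128)) - 28849/6786 = 4008/256 - 28849/6786 = 4008*(1/256) - 28849/6786 = 501/32 - 28849/6786 = 1238309/108576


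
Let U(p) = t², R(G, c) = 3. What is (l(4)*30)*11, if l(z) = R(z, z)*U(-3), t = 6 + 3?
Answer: 80190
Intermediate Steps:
t = 9
U(p) = 81 (U(p) = 9² = 81)
l(z) = 243 (l(z) = 3*81 = 243)
(l(4)*30)*11 = (243*30)*11 = 7290*11 = 80190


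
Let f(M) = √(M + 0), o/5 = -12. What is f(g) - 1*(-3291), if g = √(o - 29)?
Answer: 3291 + 89^(¼)*√I ≈ 3293.2 + 2.1719*I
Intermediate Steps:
o = -60 (o = 5*(-12) = -60)
g = I*√89 (g = √(-60 - 29) = √(-89) = I*√89 ≈ 9.434*I)
f(M) = √M
f(g) - 1*(-3291) = √(I*√89) - 1*(-3291) = 89^(¼)*√I + 3291 = 3291 + 89^(¼)*√I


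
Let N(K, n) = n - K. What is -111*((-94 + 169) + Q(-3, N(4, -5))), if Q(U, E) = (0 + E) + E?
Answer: -6327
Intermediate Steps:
Q(U, E) = 2*E (Q(U, E) = E + E = 2*E)
-111*((-94 + 169) + Q(-3, N(4, -5))) = -111*((-94 + 169) + 2*(-5 - 1*4)) = -111*(75 + 2*(-5 - 4)) = -111*(75 + 2*(-9)) = -111*(75 - 18) = -111*57 = -6327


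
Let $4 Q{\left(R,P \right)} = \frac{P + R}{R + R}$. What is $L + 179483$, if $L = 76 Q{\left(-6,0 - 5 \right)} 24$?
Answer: $179901$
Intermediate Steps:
$Q{\left(R,P \right)} = \frac{P + R}{8 R}$ ($Q{\left(R,P \right)} = \frac{\left(P + R\right) \frac{1}{R + R}}{4} = \frac{\left(P + R\right) \frac{1}{2 R}}{4} = \frac{\frac{1}{2} \frac{1}{R} \left(P + R\right)}{4} = \frac{P + R}{8 R}$)
$L = 418$ ($L = 76 \frac{\left(0 - 5\right) - 6}{8 \left(-6\right)} 24 = 76 \cdot \frac{1}{8} \left(- \frac{1}{6}\right) \left(-5 - 6\right) 24 = 76 \cdot \frac{1}{8} \left(- \frac{1}{6}\right) \left(-11\right) 24 = 76 \cdot \frac{11}{48} \cdot 24 = \frac{209}{12} \cdot 24 = 418$)
$L + 179483 = 418 + 179483 = 179901$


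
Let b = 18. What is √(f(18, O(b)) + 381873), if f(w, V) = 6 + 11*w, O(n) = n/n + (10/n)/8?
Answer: 9*√4717 ≈ 618.12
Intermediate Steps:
O(n) = 1 + 5/(4*n) (O(n) = 1 + (10/n)*(⅛) = 1 + 5/(4*n))
√(f(18, O(b)) + 381873) = √((6 + 11*18) + 381873) = √((6 + 198) + 381873) = √(204 + 381873) = √382077 = 9*√4717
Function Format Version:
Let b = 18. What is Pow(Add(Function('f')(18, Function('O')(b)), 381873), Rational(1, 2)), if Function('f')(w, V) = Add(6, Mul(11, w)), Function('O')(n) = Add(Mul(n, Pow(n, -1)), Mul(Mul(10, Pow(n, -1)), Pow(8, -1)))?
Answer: Mul(9, Pow(4717, Rational(1, 2))) ≈ 618.12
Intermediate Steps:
Function('O')(n) = Add(1, Mul(Rational(5, 4), Pow(n, -1))) (Function('O')(n) = Add(1, Mul(Mul(10, Pow(n, -1)), Rational(1, 8))) = Add(1, Mul(Rational(5, 4), Pow(n, -1))))
Pow(Add(Function('f')(18, Function('O')(b)), 381873), Rational(1, 2)) = Pow(Add(Add(6, Mul(11, 18)), 381873), Rational(1, 2)) = Pow(Add(Add(6, 198), 381873), Rational(1, 2)) = Pow(Add(204, 381873), Rational(1, 2)) = Pow(382077, Rational(1, 2)) = Mul(9, Pow(4717, Rational(1, 2)))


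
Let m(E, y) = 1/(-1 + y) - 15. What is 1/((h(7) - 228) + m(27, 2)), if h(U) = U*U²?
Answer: 1/101 ≈ 0.0099010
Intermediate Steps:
h(U) = U³
m(E, y) = -15 + 1/(-1 + y)
1/((h(7) - 228) + m(27, 2)) = 1/((7³ - 228) + (16 - 15*2)/(-1 + 2)) = 1/((343 - 228) + (16 - 30)/1) = 1/(115 + 1*(-14)) = 1/(115 - 14) = 1/101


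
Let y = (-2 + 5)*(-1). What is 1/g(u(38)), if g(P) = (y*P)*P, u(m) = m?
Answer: -1/4332 ≈ -0.00023084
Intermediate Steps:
y = -3 (y = 3*(-1) = -3)
g(P) = -3*P² (g(P) = (-3*P)*P = -3*P²)
1/g(u(38)) = 1/(-3*38²) = 1/(-3*1444) = 1/(-4332) = -1/4332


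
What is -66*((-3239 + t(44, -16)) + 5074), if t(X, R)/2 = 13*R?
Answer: -93654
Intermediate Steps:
t(X, R) = 26*R (t(X, R) = 2*(13*R) = 26*R)
-66*((-3239 + t(44, -16)) + 5074) = -66*((-3239 + 26*(-16)) + 5074) = -66*((-3239 - 416) + 5074) = -66*(-3655 + 5074) = -66*1419 = -93654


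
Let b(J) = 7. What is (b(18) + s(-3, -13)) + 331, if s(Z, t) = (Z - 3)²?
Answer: 374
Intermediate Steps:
s(Z, t) = (-3 + Z)²
(b(18) + s(-3, -13)) + 331 = (7 + (-3 - 3)²) + 331 = (7 + (-6)²) + 331 = (7 + 36) + 331 = 43 + 331 = 374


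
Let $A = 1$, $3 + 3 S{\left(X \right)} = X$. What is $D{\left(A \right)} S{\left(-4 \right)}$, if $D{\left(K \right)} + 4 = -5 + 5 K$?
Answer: $\frac{28}{3} \approx 9.3333$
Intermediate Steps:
$S{\left(X \right)} = -1 + \frac{X}{3}$
$D{\left(K \right)} = -9 + 5 K$ ($D{\left(K \right)} = -4 + \left(-5 + 5 K\right) = -9 + 5 K$)
$D{\left(A \right)} S{\left(-4 \right)} = \left(-9 + 5 \cdot 1\right) \left(-1 + \frac{1}{3} \left(-4\right)\right) = \left(-9 + 5\right) \left(-1 - \frac{4}{3}\right) = \left(-4\right) \left(- \frac{7}{3}\right) = \frac{28}{3}$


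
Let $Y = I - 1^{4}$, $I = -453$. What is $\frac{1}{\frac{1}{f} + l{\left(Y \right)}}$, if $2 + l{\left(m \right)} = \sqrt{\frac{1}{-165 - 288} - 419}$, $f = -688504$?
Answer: $- \frac{429478520654808}{90835116438595621} - \frac{1896151032064 i \sqrt{5373939}}{90835116438595621} \approx -0.0047281 - 0.048391 i$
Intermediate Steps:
$Y = -454$ ($Y = -453 - 1^{4} = -453 - 1 = -454$)
$l{\left(m \right)} = -2 + \frac{4 i \sqrt{5373939}}{453}$ ($l{\left(m \right)} = -2 + \sqrt{\frac{1}{-165 - 288} - 419} = -2 + \sqrt{\frac{1}{-453} - 419} = -2 + \sqrt{- \frac{1}{453} - 419} = -2 + \sqrt{- \frac{189808}{453}} = -2 + \frac{4 i \sqrt{5373939}}{453}$)
$\frac{1}{\frac{1}{f} + l{\left(Y \right)}} = \frac{1}{\frac{1}{-688504} - \left(2 - \frac{4 i \sqrt{5373939}}{453}\right)} = \frac{1}{- \frac{1}{688504} - \left(2 - \frac{4 i \sqrt{5373939}}{453}\right)} = \frac{1}{- \frac{1377009}{688504} + \frac{4 i \sqrt{5373939}}{453}}$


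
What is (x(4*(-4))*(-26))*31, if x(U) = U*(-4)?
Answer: -51584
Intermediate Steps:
x(U) = -4*U
(x(4*(-4))*(-26))*31 = (-16*(-4)*(-26))*31 = (-4*(-16)*(-26))*31 = (64*(-26))*31 = -1664*31 = -51584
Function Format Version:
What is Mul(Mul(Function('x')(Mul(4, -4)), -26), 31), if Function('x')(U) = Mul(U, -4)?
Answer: -51584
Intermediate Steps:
Function('x')(U) = Mul(-4, U)
Mul(Mul(Function('x')(Mul(4, -4)), -26), 31) = Mul(Mul(Mul(-4, Mul(4, -4)), -26), 31) = Mul(Mul(Mul(-4, -16), -26), 31) = Mul(Mul(64, -26), 31) = Mul(-1664, 31) = -51584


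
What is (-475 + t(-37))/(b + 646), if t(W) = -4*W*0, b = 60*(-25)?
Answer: 475/854 ≈ 0.55621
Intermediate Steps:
b = -1500
t(W) = 0
(-475 + t(-37))/(b + 646) = (-475 + 0)/(-1500 + 646) = -475/(-854) = -475*(-1/854) = 475/854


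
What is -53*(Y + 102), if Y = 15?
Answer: -6201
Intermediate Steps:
-53*(Y + 102) = -53*(15 + 102) = -53*117 = -6201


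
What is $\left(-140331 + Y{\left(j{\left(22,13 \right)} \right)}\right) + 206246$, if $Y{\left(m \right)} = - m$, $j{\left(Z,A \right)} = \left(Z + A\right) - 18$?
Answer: $65898$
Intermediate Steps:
$j{\left(Z,A \right)} = -18 + A + Z$ ($j{\left(Z,A \right)} = \left(A + Z\right) - 18 = -18 + A + Z$)
$\left(-140331 + Y{\left(j{\left(22,13 \right)} \right)}\right) + 206246 = \left(-140331 - \left(-18 + 13 + 22\right)\right) + 206246 = \left(-140331 - 17\right) + 206246 = -140348 + 206246 = 65898$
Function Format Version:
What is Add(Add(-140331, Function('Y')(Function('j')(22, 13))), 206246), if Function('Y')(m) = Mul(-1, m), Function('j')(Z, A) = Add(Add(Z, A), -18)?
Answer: 65898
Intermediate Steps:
Function('j')(Z, A) = Add(-18, A, Z) (Function('j')(Z, A) = Add(Add(A, Z), -18) = Add(-18, A, Z))
Add(Add(-140331, Function('Y')(Function('j')(22, 13))), 206246) = Add(Add(-140331, Mul(-1, Add(-18, 13, 22))), 206246) = Add(Add(-140331, Mul(-1, 17)), 206246) = Add(Add(-140331, -17), 206246) = Add(-140348, 206246) = 65898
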